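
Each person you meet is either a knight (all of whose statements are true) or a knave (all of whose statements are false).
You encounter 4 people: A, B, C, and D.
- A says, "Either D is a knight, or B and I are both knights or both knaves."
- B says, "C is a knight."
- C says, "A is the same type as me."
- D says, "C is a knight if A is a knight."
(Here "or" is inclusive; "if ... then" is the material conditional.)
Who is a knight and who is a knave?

A is a knight, B is a knight, C is a knight, and D is a knight.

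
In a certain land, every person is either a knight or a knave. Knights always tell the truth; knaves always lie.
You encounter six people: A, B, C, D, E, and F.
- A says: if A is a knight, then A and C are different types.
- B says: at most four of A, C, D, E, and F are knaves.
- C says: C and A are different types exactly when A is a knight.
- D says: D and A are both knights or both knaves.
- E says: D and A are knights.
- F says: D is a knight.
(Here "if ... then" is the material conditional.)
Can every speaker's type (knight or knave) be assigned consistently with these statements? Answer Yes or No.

Checking all 64 assignments, each has at least one speaker whose statement's truth value contradicts their type.

No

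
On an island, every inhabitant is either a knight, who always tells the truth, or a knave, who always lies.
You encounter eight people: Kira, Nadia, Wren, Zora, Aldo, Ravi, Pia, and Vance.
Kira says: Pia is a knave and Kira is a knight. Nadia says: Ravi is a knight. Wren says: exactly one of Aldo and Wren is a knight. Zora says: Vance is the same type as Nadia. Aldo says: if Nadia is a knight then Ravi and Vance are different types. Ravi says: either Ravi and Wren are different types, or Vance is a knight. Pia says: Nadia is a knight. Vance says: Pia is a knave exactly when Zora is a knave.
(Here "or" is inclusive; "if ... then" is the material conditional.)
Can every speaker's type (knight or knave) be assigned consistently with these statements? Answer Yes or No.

Yes

One consistent assignment: Kira=knave, Nadia=knight, Wren=knight, Zora=knight, Aldo=knave, Ravi=knight, Pia=knight, Vance=knight.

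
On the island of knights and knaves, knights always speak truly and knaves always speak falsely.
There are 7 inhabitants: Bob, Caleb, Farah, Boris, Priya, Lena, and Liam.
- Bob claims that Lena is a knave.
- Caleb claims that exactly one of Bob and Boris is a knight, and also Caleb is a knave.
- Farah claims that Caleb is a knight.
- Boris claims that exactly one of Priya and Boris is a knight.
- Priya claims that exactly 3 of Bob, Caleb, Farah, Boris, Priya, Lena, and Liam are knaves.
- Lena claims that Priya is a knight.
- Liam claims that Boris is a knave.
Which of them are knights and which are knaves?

Bob is a knight, Caleb is a knave, Farah is a knave, Boris is a knight, Priya is a knave, Lena is a knave, and Liam is a knave.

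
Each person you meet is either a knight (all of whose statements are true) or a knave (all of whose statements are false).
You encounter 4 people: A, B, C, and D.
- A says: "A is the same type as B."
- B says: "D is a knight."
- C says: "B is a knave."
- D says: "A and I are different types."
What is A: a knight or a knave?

A is a knave.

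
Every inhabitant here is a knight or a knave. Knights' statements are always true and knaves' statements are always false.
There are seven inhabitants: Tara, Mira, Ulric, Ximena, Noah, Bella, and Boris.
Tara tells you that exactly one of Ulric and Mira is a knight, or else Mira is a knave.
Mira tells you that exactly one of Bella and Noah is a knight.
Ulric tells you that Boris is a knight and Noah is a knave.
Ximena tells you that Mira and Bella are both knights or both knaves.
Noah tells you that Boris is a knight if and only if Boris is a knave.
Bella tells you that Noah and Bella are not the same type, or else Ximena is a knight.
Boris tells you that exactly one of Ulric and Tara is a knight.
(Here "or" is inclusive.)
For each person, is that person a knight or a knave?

As a knave, Tara's statement "exactly one of Ulric and Mira is a knight, or else Mira is a knave" should be False; it is.
Mira is a knight, so "exactly one of Bella and Noah is a knight" must be true — and it is.
Since Ulric is a knight, "Boris is a knight and Noah is a knave" needs to be true, which holds.
Ximena is a knight; "Mira and Bella are both knights or both knaves" is true, as required.
Since Noah is a knave, "Boris is a knight if and only if Boris is a knave" needs to be False, which holds.
As a knight, Bella's statement "Noah and Bella are not the same type, or else Ximena is a knight" should be true; it is.
Boris is a knight, so "exactly one of Ulric and Tara is a knight" must be true — and it is.

Tara is a knave, Mira is a knight, Ulric is a knight, Ximena is a knight, Noah is a knave, Bella is a knight, and Boris is a knight.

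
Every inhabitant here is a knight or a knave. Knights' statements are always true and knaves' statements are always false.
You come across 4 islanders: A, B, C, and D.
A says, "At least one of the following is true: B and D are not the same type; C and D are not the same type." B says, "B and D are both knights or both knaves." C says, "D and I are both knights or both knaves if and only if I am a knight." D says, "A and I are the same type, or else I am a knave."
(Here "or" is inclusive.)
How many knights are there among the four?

3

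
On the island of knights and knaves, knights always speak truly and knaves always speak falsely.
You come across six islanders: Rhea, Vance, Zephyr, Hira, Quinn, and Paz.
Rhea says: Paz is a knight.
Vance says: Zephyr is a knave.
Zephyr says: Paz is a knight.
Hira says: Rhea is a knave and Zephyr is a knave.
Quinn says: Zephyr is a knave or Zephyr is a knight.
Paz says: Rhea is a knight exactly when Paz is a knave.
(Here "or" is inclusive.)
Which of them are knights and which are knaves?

Rhea is a knave, so "Paz is a knight" must be false — and it is.
Vance (knight): "Zephyr is a knave" — True. ✓
Zephyr (knave): "Paz is a knight" — false. ✓
Hira is a knight, and the claim "Rhea is a knave and Zephyr is a knave" is indeed True.
As a knight, Quinn's statement "Zephyr is a knave or Zephyr is a knight" should be True; it is.
Paz is a knave, and the claim "Rhea is a knight exactly when Paz is a knave" is indeed false.

Rhea is a knave, Vance is a knight, Zephyr is a knave, Hira is a knight, Quinn is a knight, and Paz is a knave.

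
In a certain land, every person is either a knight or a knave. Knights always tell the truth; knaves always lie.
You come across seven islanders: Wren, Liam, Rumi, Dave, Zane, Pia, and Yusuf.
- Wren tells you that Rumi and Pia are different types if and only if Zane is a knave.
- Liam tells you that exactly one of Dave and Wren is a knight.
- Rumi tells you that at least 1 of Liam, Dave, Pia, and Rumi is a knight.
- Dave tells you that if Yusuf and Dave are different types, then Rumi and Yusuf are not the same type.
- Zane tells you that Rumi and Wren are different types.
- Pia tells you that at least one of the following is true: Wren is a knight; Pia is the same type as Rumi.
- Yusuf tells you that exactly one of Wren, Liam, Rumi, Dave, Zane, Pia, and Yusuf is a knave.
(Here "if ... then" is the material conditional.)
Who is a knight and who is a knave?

Wren (knave): "Rumi and Pia are different types if and only if Zane is a knave" — False. ✓
Liam is a knight, and the claim "exactly one of Dave and Wren is a knight" is indeed True.
Since Rumi is a knight, "at least 1 of Liam, Dave, Pia, and Rumi is a knight" needs to be True, which holds.
Dave is a knight, so "if Yusuf and Dave are different types, then Rumi and Yusuf are not the same type" must be True — and it is.
Zane is a knight, and the claim "Rumi and Wren are different types" is indeed True.
Pia is a knave, and the claim "at least one of the following is true: Wren is a knight; Pia is the same type as Rumi" is indeed False.
Yusuf is a knave, so "exactly one of Wren, Liam, Rumi, Dave, Zane, Pia, and Yusuf is a knave" must be False — and it is.

Wren is a knave, Liam is a knight, Rumi is a knight, Dave is a knight, Zane is a knight, Pia is a knave, and Yusuf is a knave.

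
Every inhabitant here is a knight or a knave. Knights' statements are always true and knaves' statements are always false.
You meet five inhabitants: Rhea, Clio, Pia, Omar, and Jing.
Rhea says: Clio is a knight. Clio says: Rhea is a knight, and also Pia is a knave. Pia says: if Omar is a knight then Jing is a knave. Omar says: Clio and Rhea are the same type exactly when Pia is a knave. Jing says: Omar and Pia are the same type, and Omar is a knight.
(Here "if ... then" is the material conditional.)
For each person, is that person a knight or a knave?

Knights: Pia. Knaves: Rhea, Clio, Omar, and Jing.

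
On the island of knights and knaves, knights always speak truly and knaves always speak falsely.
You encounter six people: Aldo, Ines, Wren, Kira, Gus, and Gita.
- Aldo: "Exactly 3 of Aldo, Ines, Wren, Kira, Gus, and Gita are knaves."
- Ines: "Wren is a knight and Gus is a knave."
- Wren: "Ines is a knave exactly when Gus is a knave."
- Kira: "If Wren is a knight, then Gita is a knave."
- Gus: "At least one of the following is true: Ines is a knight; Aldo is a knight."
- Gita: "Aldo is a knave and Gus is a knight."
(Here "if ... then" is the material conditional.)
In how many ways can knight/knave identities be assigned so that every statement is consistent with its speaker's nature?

1

Consistent assignments:
  Aldo=knight, Ines=knave, Wren=knave, Kira=knight, Gus=knight, Gita=knave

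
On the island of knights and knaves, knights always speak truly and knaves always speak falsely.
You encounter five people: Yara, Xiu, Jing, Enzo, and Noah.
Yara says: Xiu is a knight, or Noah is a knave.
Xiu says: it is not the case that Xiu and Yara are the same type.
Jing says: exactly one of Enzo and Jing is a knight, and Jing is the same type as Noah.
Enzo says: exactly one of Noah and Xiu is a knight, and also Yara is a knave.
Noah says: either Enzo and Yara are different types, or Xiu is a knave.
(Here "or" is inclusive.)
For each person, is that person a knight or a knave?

Yara is a knave, so "Xiu is a knight, or Noah is a knave" must be False — and it is.
Xiu is a knave, so "it is not the case that Xiu and Yara are the same type" must be False — and it is.
Jing (knave): "exactly one of Enzo and Jing is a knight, and Jing is the same type as Noah" — False. ✓
Enzo is a knight; "exactly one of Noah and Xiu is a knight, and also Yara is a knave" is true, as required.
Noah is a knight, so "either Enzo and Yara are different types, or Xiu is a knave" must be true — and it is.

Yara is a knave, Xiu is a knave, Jing is a knave, Enzo is a knight, and Noah is a knight.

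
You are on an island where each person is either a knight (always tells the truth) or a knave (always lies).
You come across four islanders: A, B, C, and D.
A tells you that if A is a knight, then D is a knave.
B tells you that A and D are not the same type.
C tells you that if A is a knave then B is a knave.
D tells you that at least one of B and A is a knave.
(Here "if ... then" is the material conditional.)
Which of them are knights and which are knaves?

Knights: A, B, and C. Knaves: D.

Suppose A is a knave. Then A's statement "if A is a knight, then D is a knave" would have to be false. Checking the 8 ways to assign the others, none is consistent with every speaker.
(For instance, with B=knight, C=knight, D=knave, A's claim "if A is a knight, then D is a knave" comes out true where it would need to be false.)
So A must be a knight, making "if A is a knight, then D is a knave" true. Taking A=knight, B=knight, C=knight, D=knave, each remaining statement checks out:
  B (knight): "A and D are not the same type" — true. ✓
  C (knight): "if A is a knave then B is a knave" — true. ✓
  D (knave): "at least one of B and A is a knave" — false. ✓
This is the unique consistent assignment.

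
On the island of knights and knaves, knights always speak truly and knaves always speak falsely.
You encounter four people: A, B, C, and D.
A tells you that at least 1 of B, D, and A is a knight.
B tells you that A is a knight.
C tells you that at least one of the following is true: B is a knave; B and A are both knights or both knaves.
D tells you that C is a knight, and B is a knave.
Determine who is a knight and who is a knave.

A is a knight, B is a knight, C is a knight, and D is a knave.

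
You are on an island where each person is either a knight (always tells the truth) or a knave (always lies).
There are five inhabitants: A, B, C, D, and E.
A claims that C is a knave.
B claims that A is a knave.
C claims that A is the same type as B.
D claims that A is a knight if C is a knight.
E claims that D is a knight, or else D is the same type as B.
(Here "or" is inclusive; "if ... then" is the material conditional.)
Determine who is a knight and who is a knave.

A is a knight, B is a knave, C is a knave, D is a knight, and E is a knight.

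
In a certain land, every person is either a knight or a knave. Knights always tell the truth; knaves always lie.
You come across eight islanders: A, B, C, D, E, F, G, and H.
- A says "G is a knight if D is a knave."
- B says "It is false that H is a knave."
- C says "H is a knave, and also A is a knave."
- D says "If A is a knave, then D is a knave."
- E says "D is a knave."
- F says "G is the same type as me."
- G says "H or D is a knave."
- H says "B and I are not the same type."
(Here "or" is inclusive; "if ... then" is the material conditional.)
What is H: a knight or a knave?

Consistent assignments: {A=knight, B=knave, C=knave, D=knight, E=knave, F=knight, G=knight, H=knave}; {A=knight, B=knave, C=knave, D=knight, E=knave, F=knave, G=knight, H=knave}
In every consistent assignment, H is a knave.

H is a knave.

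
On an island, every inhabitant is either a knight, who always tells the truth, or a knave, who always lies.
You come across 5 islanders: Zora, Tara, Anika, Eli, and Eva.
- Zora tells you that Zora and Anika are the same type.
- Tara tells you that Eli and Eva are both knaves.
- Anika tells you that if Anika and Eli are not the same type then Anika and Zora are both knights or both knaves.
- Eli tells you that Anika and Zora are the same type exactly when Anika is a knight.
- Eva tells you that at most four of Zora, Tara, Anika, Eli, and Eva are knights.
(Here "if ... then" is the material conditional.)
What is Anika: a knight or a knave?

Anika is a knight.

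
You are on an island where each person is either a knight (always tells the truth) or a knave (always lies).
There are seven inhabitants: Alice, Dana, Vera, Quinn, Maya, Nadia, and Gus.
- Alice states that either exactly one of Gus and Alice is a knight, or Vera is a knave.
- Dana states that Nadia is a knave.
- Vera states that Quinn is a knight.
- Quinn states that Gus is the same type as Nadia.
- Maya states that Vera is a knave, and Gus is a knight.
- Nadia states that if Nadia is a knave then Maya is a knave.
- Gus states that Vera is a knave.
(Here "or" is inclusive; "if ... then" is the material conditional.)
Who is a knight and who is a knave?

Alice is a knight, so "either exactly one of Gus and Alice is a knight, or Vera is a knave" must be true — and it is.
Dana (knight): "Nadia is a knave" — true. ✓
Since Vera is a knave, "Quinn is a knight" needs to be false, which holds.
Quinn is a knave, and the claim "Gus is the same type as Nadia" is indeed false.
Maya is a knight, so "Vera is a knave, and Gus is a knight" must be true — and it is.
As a knave, Nadia's statement "if Nadia is a knave then Maya is a knave" should be false; it is.
Gus (knight): "Vera is a knave" — true. ✓

Alice is a knight, Dana is a knight, Vera is a knave, Quinn is a knave, Maya is a knight, Nadia is a knave, and Gus is a knight.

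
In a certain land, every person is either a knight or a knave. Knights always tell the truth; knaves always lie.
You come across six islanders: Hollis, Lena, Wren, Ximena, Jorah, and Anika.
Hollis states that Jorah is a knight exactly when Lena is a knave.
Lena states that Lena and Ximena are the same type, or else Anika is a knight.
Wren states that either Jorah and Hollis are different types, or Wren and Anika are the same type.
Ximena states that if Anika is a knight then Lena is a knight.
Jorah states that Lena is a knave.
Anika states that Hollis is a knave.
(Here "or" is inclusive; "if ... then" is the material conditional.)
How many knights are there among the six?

The unique consistent assignment is Hollis=knight, Lena=knight, Wren=knight, Ximena=knight, Jorah=knave, Anika=knave.
That has 4 knights.

4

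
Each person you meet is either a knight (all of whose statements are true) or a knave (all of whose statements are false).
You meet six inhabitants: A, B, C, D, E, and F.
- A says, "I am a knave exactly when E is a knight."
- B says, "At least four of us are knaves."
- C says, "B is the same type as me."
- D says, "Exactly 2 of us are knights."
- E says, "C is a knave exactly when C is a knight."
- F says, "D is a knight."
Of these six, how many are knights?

1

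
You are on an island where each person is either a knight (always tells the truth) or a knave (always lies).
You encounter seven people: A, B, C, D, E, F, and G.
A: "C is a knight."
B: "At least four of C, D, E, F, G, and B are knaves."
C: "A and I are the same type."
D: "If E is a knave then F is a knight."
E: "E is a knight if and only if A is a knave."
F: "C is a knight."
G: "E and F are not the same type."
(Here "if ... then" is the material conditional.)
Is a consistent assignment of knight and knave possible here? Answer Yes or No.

No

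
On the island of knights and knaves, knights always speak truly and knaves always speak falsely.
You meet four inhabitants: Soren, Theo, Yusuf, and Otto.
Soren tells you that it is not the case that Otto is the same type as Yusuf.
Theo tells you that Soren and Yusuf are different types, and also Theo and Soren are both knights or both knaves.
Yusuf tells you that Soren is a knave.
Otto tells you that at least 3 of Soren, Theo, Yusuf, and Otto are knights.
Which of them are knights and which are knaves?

Soren is a knight, Theo is a knight, Yusuf is a knave, and Otto is a knight.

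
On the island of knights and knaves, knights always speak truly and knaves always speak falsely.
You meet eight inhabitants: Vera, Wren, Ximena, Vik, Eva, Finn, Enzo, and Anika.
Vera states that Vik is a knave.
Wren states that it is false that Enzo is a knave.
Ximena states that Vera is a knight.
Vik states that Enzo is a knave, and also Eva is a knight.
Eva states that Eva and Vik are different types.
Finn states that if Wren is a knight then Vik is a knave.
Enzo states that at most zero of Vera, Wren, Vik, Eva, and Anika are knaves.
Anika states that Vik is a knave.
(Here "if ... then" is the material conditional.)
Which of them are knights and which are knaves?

Vera is a knight, Wren is a knave, Ximena is a knight, Vik is a knave, Eva is a knave, Finn is a knight, Enzo is a knave, and Anika is a knight.

Vera is a knight, so "Vik is a knave" must be true — and it is.
As a knave, Wren's statement "it is false that Enzo is a knave" should be False; it is.
Since Ximena is a knight, "Vera is a knight" needs to be true, which holds.
Vik (knave): "Enzo is a knave, and also Eva is a knight" — False. ✓
Eva (knave): "Eva and Vik are different types" — False. ✓
Finn is a knight; "if Wren is a knight then Vik is a knave" is true, as required.
Enzo is a knave; "at most zero of Vera, Wren, Vik, Eva, and Anika are knaves" is False, as required.
Anika is a knight, so "Vik is a knave" must be true — and it is.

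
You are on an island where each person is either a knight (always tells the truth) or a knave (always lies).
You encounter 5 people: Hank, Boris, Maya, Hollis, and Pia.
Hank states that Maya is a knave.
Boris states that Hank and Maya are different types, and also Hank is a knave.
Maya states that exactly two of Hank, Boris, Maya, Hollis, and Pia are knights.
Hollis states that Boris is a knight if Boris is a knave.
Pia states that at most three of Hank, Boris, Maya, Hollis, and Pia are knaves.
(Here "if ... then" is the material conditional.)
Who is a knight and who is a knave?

Hank is a knight, Boris is a knave, Maya is a knave, Hollis is a knave, and Pia is a knave.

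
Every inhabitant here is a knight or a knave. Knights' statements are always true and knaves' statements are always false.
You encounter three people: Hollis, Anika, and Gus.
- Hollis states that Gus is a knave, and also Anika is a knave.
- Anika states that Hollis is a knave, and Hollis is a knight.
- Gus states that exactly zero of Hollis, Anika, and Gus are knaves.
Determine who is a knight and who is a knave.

Hollis is a knight, Anika is a knave, and Gus is a knave.

As a knight, Hollis's statement "Gus is a knave, and also Anika is a knave" should be true; it is.
Anika is a knave, so "Hollis is a knave, and Hollis is a knight" must be false — and it is.
Gus is a knave; "exactly zero of Hollis, Anika, and Gus are knaves" is false, as required.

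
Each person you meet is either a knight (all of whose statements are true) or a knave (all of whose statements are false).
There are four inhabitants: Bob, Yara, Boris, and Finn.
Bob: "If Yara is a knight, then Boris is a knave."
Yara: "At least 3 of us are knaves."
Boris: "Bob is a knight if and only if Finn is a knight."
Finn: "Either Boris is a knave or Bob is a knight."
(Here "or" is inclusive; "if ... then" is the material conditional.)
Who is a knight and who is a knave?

Knights: Bob, Boris, and Finn. Knaves: Yara.

Bob is a knight; "if Yara is a knight, then Boris is a knave" is true, as required.
Yara is a knave, and the claim "at least 3 of us are knaves" is indeed false.
Boris is a knight; "Bob is a knight if and only if Finn is a knight" is true, as required.
Finn is a knight; "either Boris is a knave or Bob is a knight" is true, as required.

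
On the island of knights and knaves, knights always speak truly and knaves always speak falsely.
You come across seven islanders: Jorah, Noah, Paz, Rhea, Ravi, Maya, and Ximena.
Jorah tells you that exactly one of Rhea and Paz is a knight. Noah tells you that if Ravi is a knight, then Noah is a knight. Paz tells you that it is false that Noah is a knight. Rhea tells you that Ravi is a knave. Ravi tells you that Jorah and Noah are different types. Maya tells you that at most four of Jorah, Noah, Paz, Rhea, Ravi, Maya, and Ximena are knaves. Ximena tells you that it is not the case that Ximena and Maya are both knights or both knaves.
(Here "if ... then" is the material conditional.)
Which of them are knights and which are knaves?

Knights: Noah and Ravi. Knaves: Jorah, Paz, Rhea, Maya, and Ximena.

Since Jorah is a knave, "exactly one of Rhea and Paz is a knight" needs to be False, which holds.
Noah is a knight, so "if Ravi is a knight, then Noah is a knight" must be True — and it is.
Since Paz is a knave, "it is false that Noah is a knight" needs to be False, which holds.
Since Rhea is a knave, "Ravi is a knave" needs to be False, which holds.
Ravi is a knight, and the claim "Jorah and Noah are different types" is indeed True.
Maya is a knave; "at most four of Jorah, Noah, Paz, Rhea, Ravi, Maya, and Ximena are knaves" is False, as required.
As a knave, Ximena's statement "it is not the case that Ximena and Maya are both knights or both knaves" should be False; it is.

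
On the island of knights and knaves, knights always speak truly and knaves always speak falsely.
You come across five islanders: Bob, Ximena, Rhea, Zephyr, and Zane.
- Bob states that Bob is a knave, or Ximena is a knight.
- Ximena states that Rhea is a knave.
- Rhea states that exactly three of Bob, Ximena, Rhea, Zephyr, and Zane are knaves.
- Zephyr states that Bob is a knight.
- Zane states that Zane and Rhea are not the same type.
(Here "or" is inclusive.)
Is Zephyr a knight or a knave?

Zephyr is a knight.

Consistent assignments: {Bob=knight, Ximena=knight, Rhea=knave, Zephyr=knight, Zane=knight}; {Bob=knight, Ximena=knight, Rhea=knave, Zephyr=knight, Zane=knave}
In every consistent assignment, Zephyr is a knight.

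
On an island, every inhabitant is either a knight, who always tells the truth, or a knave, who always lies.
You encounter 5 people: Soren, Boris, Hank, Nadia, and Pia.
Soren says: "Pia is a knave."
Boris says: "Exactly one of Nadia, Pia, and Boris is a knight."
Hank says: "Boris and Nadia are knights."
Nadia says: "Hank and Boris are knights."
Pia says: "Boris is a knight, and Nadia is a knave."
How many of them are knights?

1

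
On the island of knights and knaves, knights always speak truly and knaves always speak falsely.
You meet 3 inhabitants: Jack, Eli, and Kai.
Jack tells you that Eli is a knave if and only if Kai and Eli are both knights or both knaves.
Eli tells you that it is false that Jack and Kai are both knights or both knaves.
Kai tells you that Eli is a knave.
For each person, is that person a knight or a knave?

Jack is a knight, Eli is a knight, and Kai is a knave.

As a knight, Jack's statement "Eli is a knave if and only if Kai and Eli are both knights or both knaves" should be True; it is.
Since Eli is a knight, "it is false that Jack and Kai are both knights or both knaves" needs to be True, which holds.
Kai is a knave, and the claim "Eli is a knave" is indeed False.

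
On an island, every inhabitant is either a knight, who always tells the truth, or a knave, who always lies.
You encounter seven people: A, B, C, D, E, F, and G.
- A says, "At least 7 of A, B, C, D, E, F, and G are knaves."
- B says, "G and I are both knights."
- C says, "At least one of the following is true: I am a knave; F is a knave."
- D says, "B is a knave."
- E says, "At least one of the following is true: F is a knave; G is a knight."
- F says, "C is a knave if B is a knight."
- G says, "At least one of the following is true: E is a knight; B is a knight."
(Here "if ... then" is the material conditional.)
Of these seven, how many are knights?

4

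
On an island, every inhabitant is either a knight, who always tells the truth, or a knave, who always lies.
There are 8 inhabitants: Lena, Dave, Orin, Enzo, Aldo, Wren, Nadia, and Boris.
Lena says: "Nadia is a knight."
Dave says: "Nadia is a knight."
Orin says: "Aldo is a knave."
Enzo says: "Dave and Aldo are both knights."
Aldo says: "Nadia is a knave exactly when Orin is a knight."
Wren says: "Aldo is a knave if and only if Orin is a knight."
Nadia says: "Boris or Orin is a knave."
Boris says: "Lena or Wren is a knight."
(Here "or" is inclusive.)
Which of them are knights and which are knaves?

Lena is a knight, Dave is a knight, Orin is a knave, Enzo is a knight, Aldo is a knight, Wren is a knight, Nadia is a knight, and Boris is a knight.

Since Lena is a knight, "Nadia is a knight" needs to be true, which holds.
Since Dave is a knight, "Nadia is a knight" needs to be true, which holds.
As a knave, Orin's statement "Aldo is a knave" should be False; it is.
As a knight, Enzo's statement "Dave and Aldo are both knights" should be true; it is.
Aldo is a knight; "Nadia is a knave exactly when Orin is a knight" is true, as required.
As a knight, Wren's statement "Aldo is a knave if and only if Orin is a knight" should be true; it is.
Nadia is a knight, so "Boris or Orin is a knave" must be true — and it is.
Since Boris is a knight, "Lena or Wren is a knight" needs to be true, which holds.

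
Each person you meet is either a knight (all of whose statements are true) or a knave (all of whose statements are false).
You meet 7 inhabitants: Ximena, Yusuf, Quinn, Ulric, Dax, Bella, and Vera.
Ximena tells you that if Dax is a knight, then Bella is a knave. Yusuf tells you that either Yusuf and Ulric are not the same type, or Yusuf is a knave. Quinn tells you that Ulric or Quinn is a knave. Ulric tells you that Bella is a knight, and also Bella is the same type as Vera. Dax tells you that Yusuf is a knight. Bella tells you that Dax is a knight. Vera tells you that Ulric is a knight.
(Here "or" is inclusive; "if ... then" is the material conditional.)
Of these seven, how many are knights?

The unique consistent assignment is Ximena=knave, Yusuf=knight, Quinn=knight, Ulric=knave, Dax=knight, Bella=knight, Vera=knave.
That has 4 knights.

4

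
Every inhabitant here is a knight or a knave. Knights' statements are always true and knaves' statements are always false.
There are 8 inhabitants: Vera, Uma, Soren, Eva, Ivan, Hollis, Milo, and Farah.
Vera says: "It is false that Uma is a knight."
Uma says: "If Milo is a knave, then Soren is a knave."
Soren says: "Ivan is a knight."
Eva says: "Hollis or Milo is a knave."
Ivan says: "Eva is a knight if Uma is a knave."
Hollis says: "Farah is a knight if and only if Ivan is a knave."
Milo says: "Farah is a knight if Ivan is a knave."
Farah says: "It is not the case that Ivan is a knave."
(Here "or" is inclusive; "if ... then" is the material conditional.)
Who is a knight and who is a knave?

Vera is a knave; "it is false that Uma is a knight" is False, as required.
Since Uma is a knight, "if Milo is a knave, then Soren is a knave" needs to be true, which holds.
As a knight, Soren's statement "Ivan is a knight" should be true; it is.
As a knight, Eva's statement "Hollis or Milo is a knave" should be true; it is.
Ivan is a knight; "Eva is a knight if Uma is a knave" is true, as required.
Hollis is a knave; "Farah is a knight if and only if Ivan is a knave" is False, as required.
Milo (knight): "Farah is a knight if Ivan is a knave" — true. ✓
Farah is a knight, and the claim "it is not the case that Ivan is a knave" is indeed true.

Vera is a knave, Uma is a knight, Soren is a knight, Eva is a knight, Ivan is a knight, Hollis is a knave, Milo is a knight, and Farah is a knight.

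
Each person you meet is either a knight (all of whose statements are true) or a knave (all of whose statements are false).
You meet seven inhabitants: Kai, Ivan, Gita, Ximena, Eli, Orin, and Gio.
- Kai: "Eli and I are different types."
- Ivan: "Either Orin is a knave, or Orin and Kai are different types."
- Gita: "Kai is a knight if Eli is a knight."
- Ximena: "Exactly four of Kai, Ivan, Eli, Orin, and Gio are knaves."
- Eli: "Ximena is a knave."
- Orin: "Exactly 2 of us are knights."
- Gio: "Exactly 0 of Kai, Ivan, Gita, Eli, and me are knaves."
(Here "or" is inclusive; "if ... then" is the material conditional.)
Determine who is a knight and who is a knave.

Kai is a knave, so "Eli and I are different types" must be false — and it is.
Ivan is a knight; "either Orin is a knave, or Orin and Kai are different types" is true, as required.
Gita (knight): "Kai is a knight if Eli is a knight" — true. ✓
As a knight, Ximena's statement "exactly four of Kai, Ivan, Eli, Orin, and Gio are knaves" should be true; it is.
Since Eli is a knave, "Ximena is a knave" needs to be false, which holds.
Orin is a knave, so "exactly 2 of us are knights" must be false — and it is.
Since Gio is a knave, "exactly 0 of Kai, Ivan, Gita, Eli, and me are knaves" needs to be false, which holds.

Knights: Ivan, Gita, and Ximena. Knaves: Kai, Eli, Orin, and Gio.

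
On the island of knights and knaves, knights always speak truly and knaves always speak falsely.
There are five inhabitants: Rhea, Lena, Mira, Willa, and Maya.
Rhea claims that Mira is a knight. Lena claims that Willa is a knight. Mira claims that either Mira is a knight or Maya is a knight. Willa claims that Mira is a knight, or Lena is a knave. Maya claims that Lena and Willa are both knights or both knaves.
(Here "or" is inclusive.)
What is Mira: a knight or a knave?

Mira is a knight.

Consistent assignments: {Rhea=knight, Lena=knight, Mira=knight, Willa=knight, Maya=knight}
In every consistent assignment, Mira is a knight.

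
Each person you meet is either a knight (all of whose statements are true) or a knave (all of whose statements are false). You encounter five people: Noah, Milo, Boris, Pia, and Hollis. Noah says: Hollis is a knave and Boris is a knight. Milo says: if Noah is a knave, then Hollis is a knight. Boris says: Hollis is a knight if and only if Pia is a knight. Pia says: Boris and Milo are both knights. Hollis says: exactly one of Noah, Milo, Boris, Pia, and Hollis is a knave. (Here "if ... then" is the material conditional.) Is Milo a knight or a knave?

Milo is a knight.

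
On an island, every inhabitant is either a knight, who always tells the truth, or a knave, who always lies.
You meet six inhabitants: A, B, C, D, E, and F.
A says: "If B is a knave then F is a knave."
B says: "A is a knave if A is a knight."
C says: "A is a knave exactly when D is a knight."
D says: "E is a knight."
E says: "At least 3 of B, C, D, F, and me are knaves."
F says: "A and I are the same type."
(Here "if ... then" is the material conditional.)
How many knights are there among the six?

The unique consistent assignment is A=knight, B=knave, C=knave, D=knight, E=knight, F=knave.
That has 3 knights.

3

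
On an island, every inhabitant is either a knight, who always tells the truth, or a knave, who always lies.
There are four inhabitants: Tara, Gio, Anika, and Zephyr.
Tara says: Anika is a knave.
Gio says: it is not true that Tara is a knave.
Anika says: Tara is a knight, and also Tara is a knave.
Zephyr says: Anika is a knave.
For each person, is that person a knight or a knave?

Knights: Tara, Gio, and Zephyr. Knaves: Anika.

Suppose Tara is a knave. Then Tara's statement "Anika is a knave" would have to be false. Checking the 8 ways to assign the others, none is consistent with every speaker.
(For instance, with Gio=knight, Anika=knave, Zephyr=knight, Tara's claim "Anika is a knave" comes out true where it would need to be false.)
So Tara must be a knight, making "Anika is a knave" true. Taking Tara=knight, Gio=knight, Anika=knave, Zephyr=knight, each remaining statement checks out:
  Gio (knight): "it is not true that Tara is a knave" — true. ✓
  Anika (knave): "Tara is a knight, and also Tara is a knave" — false. ✓
  Zephyr (knight): "Anika is a knave" — true. ✓
This is the unique consistent assignment.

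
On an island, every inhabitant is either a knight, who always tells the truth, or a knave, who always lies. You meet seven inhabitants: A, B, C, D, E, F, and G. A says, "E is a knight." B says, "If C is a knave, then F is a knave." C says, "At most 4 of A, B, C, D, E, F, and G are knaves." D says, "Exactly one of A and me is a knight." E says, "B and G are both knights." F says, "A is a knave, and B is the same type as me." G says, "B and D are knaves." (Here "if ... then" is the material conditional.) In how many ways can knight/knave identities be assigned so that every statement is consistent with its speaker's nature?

5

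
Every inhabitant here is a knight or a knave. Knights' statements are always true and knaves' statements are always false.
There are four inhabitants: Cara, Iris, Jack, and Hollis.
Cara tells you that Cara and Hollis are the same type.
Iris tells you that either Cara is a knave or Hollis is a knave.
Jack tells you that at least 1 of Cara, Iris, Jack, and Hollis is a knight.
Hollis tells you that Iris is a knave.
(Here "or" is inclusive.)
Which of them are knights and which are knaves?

Knights: Cara, Jack, and Hollis. Knaves: Iris.

Suppose Cara is a knave. Then Cara's statement "Cara and Hollis are the same type" would have to be false. Checking the 8 ways to assign the others, none is consistent with every speaker.
(For instance, with Iris=knave, Jack=knight, Hollis=knight, Iris's claim "either Cara is a knave or Hollis is a knave" comes out true where it would need to be false.)
So Cara must be a knight, making "Cara and Hollis are the same type" true. Taking Cara=knight, Iris=knave, Jack=knight, Hollis=knight, each remaining statement checks out:
  Iris (knave): "either Cara is a knave or Hollis is a knave" — false. ✓
  Jack (knight): "at least 1 of Cara, Iris, Jack, and Hollis is a knight" — true. ✓
  Hollis (knight): "Iris is a knave" — true. ✓
This is the unique consistent assignment.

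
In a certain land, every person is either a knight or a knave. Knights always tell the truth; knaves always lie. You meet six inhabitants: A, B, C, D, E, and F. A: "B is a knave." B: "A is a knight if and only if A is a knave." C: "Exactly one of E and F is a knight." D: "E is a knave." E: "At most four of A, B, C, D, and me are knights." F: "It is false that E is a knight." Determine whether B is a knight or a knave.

B is a knave.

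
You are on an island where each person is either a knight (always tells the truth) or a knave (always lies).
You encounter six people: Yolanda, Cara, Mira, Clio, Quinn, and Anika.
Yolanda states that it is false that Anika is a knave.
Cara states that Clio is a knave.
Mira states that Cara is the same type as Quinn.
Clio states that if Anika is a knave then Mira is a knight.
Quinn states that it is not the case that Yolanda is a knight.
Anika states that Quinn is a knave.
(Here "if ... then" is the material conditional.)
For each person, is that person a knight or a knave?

Yolanda is a knight, Cara is a knave, Mira is a knight, Clio is a knight, Quinn is a knave, and Anika is a knight.

Yolanda (knight): "it is false that Anika is a knave" — True. ✓
As a knave, Cara's statement "Clio is a knave" should be false; it is.
Mira is a knight, so "Cara is the same type as Quinn" must be True — and it is.
Since Clio is a knight, "if Anika is a knave then Mira is a knight" needs to be True, which holds.
Quinn is a knave; "it is not the case that Yolanda is a knight" is false, as required.
Anika is a knight, and the claim "Quinn is a knave" is indeed True.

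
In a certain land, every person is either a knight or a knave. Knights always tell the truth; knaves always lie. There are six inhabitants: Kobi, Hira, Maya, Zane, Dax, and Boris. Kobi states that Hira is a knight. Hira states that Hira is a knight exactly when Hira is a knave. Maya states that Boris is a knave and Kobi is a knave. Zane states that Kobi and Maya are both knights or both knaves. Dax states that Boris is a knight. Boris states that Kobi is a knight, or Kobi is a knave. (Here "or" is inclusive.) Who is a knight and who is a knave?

As a knave, Kobi's statement "Hira is a knight" should be False; it is.
Hira (knave): "Hira is a knight exactly when Hira is a knave" — False. ✓
Since Maya is a knave, "Boris is a knave and Kobi is a knave" needs to be False, which holds.
Zane is a knight, so "Kobi and Maya are both knights or both knaves" must be true — and it is.
Dax is a knight, and the claim "Boris is a knight" is indeed true.
Since Boris is a knight, "Kobi is a knight, or Kobi is a knave" needs to be true, which holds.

Kobi is a knave, Hira is a knave, Maya is a knave, Zane is a knight, Dax is a knight, and Boris is a knight.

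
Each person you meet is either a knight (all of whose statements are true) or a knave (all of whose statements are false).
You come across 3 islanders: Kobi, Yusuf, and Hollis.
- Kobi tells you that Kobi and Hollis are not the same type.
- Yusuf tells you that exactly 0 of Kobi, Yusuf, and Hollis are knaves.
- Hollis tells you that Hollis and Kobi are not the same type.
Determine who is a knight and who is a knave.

Suppose Kobi is a knight. Then Kobi's statement "Kobi and Hollis are not the same type" would have to be true. Checking the 4 ways to assign the others, none is consistent with every speaker.
(For instance, with Yusuf=knave, Hollis=knave, Hollis's claim "Hollis and Kobi are not the same type" comes out true where it would need to be false.)
So Kobi must be a knave, making "Kobi and Hollis are not the same type" false. Taking Kobi=knave, Yusuf=knave, Hollis=knave, each remaining statement checks out:
  Yusuf (knave): "exactly 0 of Kobi, Yusuf, and Hollis are knaves" — false. ✓
  Hollis (knave): "Hollis and Kobi are not the same type" — false. ✓
This is the unique consistent assignment.

Knights: none. Knaves: Kobi, Yusuf, and Hollis.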